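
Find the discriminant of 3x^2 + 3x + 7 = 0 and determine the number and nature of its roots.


For ax^2 + bx + c = 0, discriminant D = b^2 - 4ac
Here a = 3, b = 3, c = 7
D = (3)^2 - 4(3)(7) = 9 - 84 = -75

D = -75 < 0
The equation has no real roots (2 complex conjugate roots).

Discriminant = -75, no real roots (2 complex conjugate roots)


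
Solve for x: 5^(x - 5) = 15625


Express both sides with the same base.
15625 = 5^6
Since the bases match, equate exponents: x - 5 = 6
So x = 6 - (-5) = 11

x = 11


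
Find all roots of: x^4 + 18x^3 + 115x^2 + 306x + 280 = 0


Let p(x) = x^4 + 18x^3 + 115x^2 + 306x + 280. By the rational root theorem (leading coefficient 1), any rational root is an integer divisor of 280: try ±1, ±2, ... in turn.
Test x = 1: value = 720 ≠ 0.
Test x = -1: value = 72 ≠ 0.
Test x = 2: value = 1512 ≠ 0.
Test x = -2: value = 0 ✓, so (x + 2) is a factor.
Synthetic division by (x + 2): bring down 1; 1(-2) + 18 = 16; 16(-2) + 115 = 83; 83(-2) + 306 = 140; 140(-2) + 280 = 0 → quotient x^3 + 16x^2 + 83x + 140, remainder 0.
Continue with the quotient x^3 + 16x^2 + 83x + 140 (candidates must divide 140; re-test x = -2 first in case it repeats).
Test x = -2: value = 30 ≠ 0.
Test x = 4: value = 792 ≠ 0.
Test x = -4: value = 0 ✓, so (x + 4) is a factor.
Synthetic division by (x + 4): bring down 1; 1(-4) + 16 = 12; 12(-4) + 83 = 35; 35(-4) + 140 = 0 → quotient x^2 + 12x + 35, remainder 0.
Solve the quadratic x^2 + 12x + 35 = 0: discriminant = 12^2 - 4(1)(35) = 144 - 140 = 4.
sqrt(4) = 2, so x = (-12 ± 2)/2: x = -5 or x = -7.
Collecting all roots found:

x = -7, x = -5, x = -4, x = -2


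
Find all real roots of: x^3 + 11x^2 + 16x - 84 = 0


Let p(x) = x^3 + 11x^2 + 16x - 84. By the rational root theorem (leading coefficient 1), any rational root is an integer divisor of 84: try ±1, ±2, ... in turn.
Test x = 1: value = -56 ≠ 0.
Test x = -1: value = -90 ≠ 0.
Test x = 2: value = 0 ✓, so (x - 2) is a factor.
Synthetic division by (x - 2): bring down 1; 1(2) + 11 = 13; 13(2) + 16 = 42; 42(2) - 84 = 0 → quotient x^2 + 13x + 42, remainder 0.
Solve the quadratic x^2 + 13x + 42 = 0: discriminant = 13^2 - 4(1)(42) = 169 - 168 = 1.
sqrt(1) = 1, so x = (-13 ± 1)/2: x = -6 or x = -7.

x = -7, x = -6, x = 2


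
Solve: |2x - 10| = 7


An absolute value equation |expr| = 7 gives two cases:
Case 1: 2x - 10 = 7
  2x = 17, so x = 17/2
Case 2: 2x - 10 = -7
  2x = 3, so x = 3/2

x = 3/2, x = 17/2


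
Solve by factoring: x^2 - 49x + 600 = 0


We need two numbers that multiply to 600 and add to -49.
Those numbers are -24 and -25 (since (-24) * (-25) = 600 and (-24) + (-25) = -49).
So x^2 - 49x + 600 = (x - 24)(x - 25) = 0
Setting each factor to zero: x = 24 or x = 25

x = 24, x = 25


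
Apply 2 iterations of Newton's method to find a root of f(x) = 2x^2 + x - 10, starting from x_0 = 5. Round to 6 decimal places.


Newton's method: x_(n+1) = x_n - f(x_n)/f'(x_n)
f(x) = 2x^2 + x - 10
f'(x) = 4x + 1

Iteration 1:
  f(5.000000) = 45.000000
  f'(5.000000) = 21.000000
  x_1 = 5.000000 - (45.000000)/(21.000000) = 2.857143

Iteration 2:
  f(2.857143) = 9.183673
  f'(2.857143) = 12.428571
  x_2 = 2.857143 - (9.183673)/(12.428571) = 2.118227

x_2 = 2.118227


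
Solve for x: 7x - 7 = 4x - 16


Starting with: 7x - 7 = 4x - 16
Move all x terms to left: (7 - 4)x = -16 + 7
Simplify: 3x = -9
Divide both sides by 3: x = -3

x = -3


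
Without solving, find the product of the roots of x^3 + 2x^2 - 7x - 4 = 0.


By Vieta's formulas for x^3 + bx^2 + cx + d = 0:
  r1 + r2 + r3 = -b/a = -2
  r1*r2 + r1*r3 + r2*r3 = c/a = -7
  r1*r2*r3 = -d/a = 4


Product = 4


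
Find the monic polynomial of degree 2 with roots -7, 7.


A monic polynomial with roots -7, 7 is:
p(x) = (x + 7)(x - 7)
After multiplying by (x + 7): x + 7
After multiplying by (x - 7): x^2 - 49

x^2 - 49


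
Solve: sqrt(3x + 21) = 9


Square both sides: 3x + 21 = 9^2 = 81
3x = 81 - 21 = 60
x = 20
Check: sqrt(3*20 + 21) = sqrt(81) = 9 ✓

x = 20


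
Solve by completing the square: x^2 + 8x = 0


Start: x^2 + 8x + 0 = 0
Move constant: x^2 + 8x = 0
Half of 8 is 4, squared is 16
Add 16 to both sides: x^2 + 8x + 16 = 16
(x + 4)^2 = 16
x + 4 = ±4
x = -4 + 4 = 0 or x = -4 - 4 = -8

x = -8, x = 0


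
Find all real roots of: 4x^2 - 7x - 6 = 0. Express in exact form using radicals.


Using the quadratic formula: x = (-b ± sqrt(b^2 - 4ac)) / (2a)
Here a = 4, b = -7, c = -6
Discriminant = b^2 - 4ac = (-7)^2 - 4(4)(-6) = 49 + 96 = 145
Since discriminant = 145 > 0, there are two real roots.
x = (7 ± sqrt(145)) / 8
Numerically: x ≈ 2.3802 or x ≈ -0.6302

x = (7 + sqrt(145)) / 8 or x = (7 - sqrt(145)) / 8


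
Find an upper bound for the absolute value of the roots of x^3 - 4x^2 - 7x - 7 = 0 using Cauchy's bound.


Cauchy's bound: all roots r satisfy |r| <= 1 + max(|a_i/a_n|) for i = 0,...,n-1
where a_n is the leading coefficient.

Coefficients: [1, -4, -7, -7]
Leading coefficient a_n = 1
Ratios |a_i/a_n|: 4, 7, 7
Maximum ratio: 7
Cauchy's bound: |r| <= 1 + 7 = 8

Upper bound = 8


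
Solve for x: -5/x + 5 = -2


Subtract 5 from both sides: -5/x = -7
Multiply both sides by x: -5 = -7 * x
Divide by -7: x = 5/7

x = 5/7


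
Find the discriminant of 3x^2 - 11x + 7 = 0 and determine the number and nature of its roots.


For ax^2 + bx + c = 0, discriminant D = b^2 - 4ac
Here a = 3, b = -11, c = 7
D = (-11)^2 - 4(3)(7) = 121 - 84 = 37

D = 37 > 0 but not a perfect square
The equation has 2 distinct real irrational roots.

Discriminant = 37, 2 distinct real irrational roots


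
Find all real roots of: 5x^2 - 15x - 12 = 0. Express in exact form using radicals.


Using the quadratic formula: x = (-b ± sqrt(b^2 - 4ac)) / (2a)
Here a = 5, b = -15, c = -12
Discriminant = b^2 - 4ac = (-15)^2 - 4(5)(-12) = 225 + 240 = 465
Since discriminant = 465 > 0, there are two real roots.
x = (15 ± sqrt(465)) / 10
Numerically: x ≈ 3.6564 or x ≈ -0.6564

x = (15 + sqrt(465)) / 10 or x = (15 - sqrt(465)) / 10


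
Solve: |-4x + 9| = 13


An absolute value equation |expr| = 13 gives two cases:
Case 1: -4x + 9 = 13
  -4x = 4, so x = -1
Case 2: -4x + 9 = -13
  -4x = -22, so x = 11/2

x = -1, x = 11/2


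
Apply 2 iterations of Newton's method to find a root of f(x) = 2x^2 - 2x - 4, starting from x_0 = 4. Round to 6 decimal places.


Newton's method: x_(n+1) = x_n - f(x_n)/f'(x_n)
f(x) = 2x^2 - 2x - 4
f'(x) = 4x - 2

Iteration 1:
  f(4.000000) = 20.000000
  f'(4.000000) = 14.000000
  x_1 = 4.000000 - (20.000000)/(14.000000) = 2.571429

Iteration 2:
  f(2.571429) = 4.081633
  f'(2.571429) = 8.285714
  x_2 = 2.571429 - (4.081633)/(8.285714) = 2.078818

x_2 = 2.078818


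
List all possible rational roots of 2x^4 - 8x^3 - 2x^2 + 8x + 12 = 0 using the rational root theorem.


Rational root theorem: possible roots are ±p/q where:
  p divides the constant term (12): p ∈ {1, 2, 3, 4, 6, 12}
  q divides the leading coefficient (2): q ∈ {1, 2}

All possible rational roots: -12, -6, -4, -3, -2, -3/2, -1, -1/2, 1/2, 1, 3/2, 2, 3, 4, 6, 12

-12, -6, -4, -3, -2, -3/2, -1, -1/2, 1/2, 1, 3/2, 2, 3, 4, 6, 12


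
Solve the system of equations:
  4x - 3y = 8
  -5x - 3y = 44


Using Cramer's rule:
Determinant D = (4)(-3) - (-5)(-3) = -12 - 15 = -27
Dx = (8)(-3) - (44)(-3) = -24 + 132 = 108
Dy = (4)(44) - (-5)(8) = 176 + 40 = 216
x = Dx/D = 108/-27 = -4
y = Dy/D = 216/-27 = -8

x = -4, y = -8


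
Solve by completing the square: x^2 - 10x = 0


Start: x^2 - 10x + 0 = 0
Move constant: x^2 - 10x = 0
Half of -10 is -5, squared is 25
Add 25 to both sides: x^2 - 10x + 25 = 25
(x - 5)^2 = 25
x - 5 = ±5
x = 5 + 5 = 10 or x = 5 - 5 = 0

x = 0, x = 10


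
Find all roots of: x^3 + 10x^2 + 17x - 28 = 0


Let p(x) = x^3 + 10x^2 + 17x - 28. By the rational root theorem (leading coefficient 1), any rational root is an integer divisor of 28: try ±1, ±2, ... in turn.
Test x = 1: value = 0 ✓, so (x - 1) is a factor.
Synthetic division by (x - 1): bring down 1; 1(1) + 10 = 11; 11(1) + 17 = 28; 28(1) - 28 = 0 → quotient x^2 + 11x + 28, remainder 0.
Solve the quadratic x^2 + 11x + 28 = 0: discriminant = 11^2 - 4(1)(28) = 121 - 112 = 9.
sqrt(9) = 3, so x = (-11 ± 3)/2: x = -4 or x = -7.
Collecting all roots found:

x = -7, x = -4, x = 1


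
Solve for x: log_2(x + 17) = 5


Convert to exponential form: x + 17 = 2^5 = 32
x = 32 - 17 = 15
Check: log_2(15 + 17) = log_2(32) = log_2(32) = 5 ✓

x = 15


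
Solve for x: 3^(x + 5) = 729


Express both sides with the same base.
729 = 3^6
Since the bases match, equate exponents: x + 5 = 6
So x = 6 - (5) = 1

x = 1


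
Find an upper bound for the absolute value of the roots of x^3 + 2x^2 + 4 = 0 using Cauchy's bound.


Cauchy's bound: all roots r satisfy |r| <= 1 + max(|a_i/a_n|) for i = 0,...,n-1
where a_n is the leading coefficient.

Coefficients: [1, 2, 0, 4]
Leading coefficient a_n = 1
Ratios |a_i/a_n|: 2, 0, 4
Maximum ratio: 4
Cauchy's bound: |r| <= 1 + 4 = 5

Upper bound = 5


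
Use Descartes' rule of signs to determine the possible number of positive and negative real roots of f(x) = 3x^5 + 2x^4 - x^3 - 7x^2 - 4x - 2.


Descartes' rule of signs:

For positive roots, count sign changes in f(x) = 3x^5 + 2x^4 - x^3 - 7x^2 - 4x - 2:
Signs of coefficients: +, +, -, -, -, -
Number of sign changes: 1
Possible positive real roots: 1

For negative roots, examine f(-x) = -3x^5 + 2x^4 + x^3 - 7x^2 + 4x - 2:
Signs of coefficients: -, +, +, -, +, -
Number of sign changes: 4
Possible negative real roots: 4, 2, 0

Positive roots: 1; Negative roots: 4 or 2 or 0


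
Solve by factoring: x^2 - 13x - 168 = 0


We need two numbers that multiply to -168 and add to -13.
Those numbers are -21 and 8 (since (-21) * 8 = -168 and (-21) + 8 = -13).
So x^2 - 13x - 168 = (x - 21)(x + 8) = 0
Setting each factor to zero: x = 21 or x = -8

x = -8, x = 21


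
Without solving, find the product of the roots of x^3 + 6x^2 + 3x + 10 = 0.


By Vieta's formulas for x^3 + bx^2 + cx + d = 0:
  r1 + r2 + r3 = -b/a = -6
  r1*r2 + r1*r3 + r2*r3 = c/a = 3
  r1*r2*r3 = -d/a = -10


Product = -10


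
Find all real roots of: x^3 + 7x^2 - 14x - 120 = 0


Let p(x) = x^3 + 7x^2 - 14x - 120. By the rational root theorem (leading coefficient 1), any rational root is an integer divisor of 120: try ±1, ±2, ... in turn.
Test x = 1: value = -126 ≠ 0.
Test x = -1: value = -100 ≠ 0.
Test x = 2: value = -112 ≠ 0.
Test x = -2: value = -72 ≠ 0.
Test x = 3: value = -72 ≠ 0.
Test x = -3: value = -42 ≠ 0.
Test x = 4: value = 0 ✓, so (x - 4) is a factor.
Synthetic division by (x - 4): bring down 1; 1(4) + 7 = 11; 11(4) - 14 = 30; 30(4) - 120 = 0 → quotient x^2 + 11x + 30, remainder 0.
Solve the quadratic x^2 + 11x + 30 = 0: discriminant = 11^2 - 4(1)(30) = 121 - 120 = 1.
sqrt(1) = 1, so x = (-11 ± 1)/2: x = -5 or x = -6.

x = -6, x = -5, x = 4


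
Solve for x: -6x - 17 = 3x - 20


Starting with: -6x - 17 = 3x - 20
Move all x terms to left: (-6 - 3)x = -20 + 17
Simplify: -9x = -3
Divide both sides by -9: x = 1/3

x = 1/3


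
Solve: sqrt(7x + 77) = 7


Square both sides: 7x + 77 = 7^2 = 49
7x = 49 - 77 = -28
x = -4
Check: sqrt(7*(-4) + 77) = sqrt(49) = 7 ✓

x = -4


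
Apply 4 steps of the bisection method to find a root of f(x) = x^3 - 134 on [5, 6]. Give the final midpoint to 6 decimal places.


f(x) = x^3 - 134
f(5) = -9 < 0
f(6) = 82 > 0

Step 1: midpoint = (5.000000 + 6.000000)/2 = 5.500000
  f(5.500000) = 32.375000
  f(mid) > 0, so root is in [5.000000, 5.500000]

Step 2: midpoint = (5.000000 + 5.500000)/2 = 5.250000
  f(5.250000) = 10.703125
  f(mid) > 0, so root is in [5.000000, 5.250000]

Step 3: midpoint = (5.000000 + 5.250000)/2 = 5.125000
  f(5.125000) = 0.611328
  f(mid) > 0, so root is in [5.000000, 5.125000]

Step 4: midpoint = (5.000000 + 5.125000)/2 = 5.062500
  f(5.062500) = -4.253662
  f(mid) < 0, so root is in [5.062500, 5.125000]

midpoint = 5.062500


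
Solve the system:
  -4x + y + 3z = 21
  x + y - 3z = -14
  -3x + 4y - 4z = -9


Using Cramer's rule. Expand each determinant along the first row.
D  = (-4)*[1*(-4) - (-3)*4] - 1*[1*(-4) - (-3)*(-3)] + 3*[1*4 - 1*(-3)]
  = (-4)*(8) - 1*(-13) + 3*(7) = 2
Dx = 21*[1*(-4) - (-3)*4] - 1*[(-14)*(-4) - (-3)*(-9)] + 3*[(-14)*4 - 1*(-9)]
  = 21*(8) - 1*(29) + 3*(-47) = -2
Dy = (-4)*[(-14)*(-4) - (-3)*(-9)] - 21*[1*(-4) - (-3)*(-3)] + 3*[1*(-9) - (-14)*(-3)]
  = (-4)*(29) - 21*(-13) + 3*(-51) = 4
Dz = (-4)*[1*(-9) - (-14)*4] - 1*[1*(-9) - (-14)*(-3)] + 21*[1*4 - 1*(-3)]
  = (-4)*(47) - 1*(-51) + 21*(7) = 10
x = Dx/D = -2/2 = -1, y = Dy/D = 4/2 = 2, z = Dz/D = 10/2 = 5
Check eq1: (-4)(-1) + (1)(2) + (3)(5) = 21 = 21 ✓
Check eq2: (1)(-1) + (1)(2) + (-3)(5) = -14 = -14 ✓
Check eq3: (-3)(-1) + (4)(2) + (-4)(5) = -9 = -9 ✓

x = -1, y = 2, z = 5


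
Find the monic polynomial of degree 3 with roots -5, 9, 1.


A monic polynomial with roots -5, 9, 1 is:
p(x) = (x + 5)(x - 9)(x - 1)
After multiplying by (x + 5): x + 5
After multiplying by (x - 9): x^2 - 4x - 45
After multiplying by (x - 1): x^3 - 5x^2 - 41x + 45

x^3 - 5x^2 - 41x + 45


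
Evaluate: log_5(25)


We need the exponent such that 5^? = 25
5^2 = 25
Therefore log_5(25) = 2

2


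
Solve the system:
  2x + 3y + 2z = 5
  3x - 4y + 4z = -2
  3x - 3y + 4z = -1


Using Cramer's rule. Expand each determinant along the first row.
D  = 2*[(-4)*4 - 4*(-3)] - 3*[3*4 - 4*3] + 2*[3*(-3) - (-4)*3]
  = 2*(-4) - 3*(0) + 2*(3) = -2
Dx = 5*[(-4)*4 - 4*(-3)] - 3*[(-2)*4 - 4*(-1)] + 2*[(-2)*(-3) - (-4)*(-1)]
  = 5*(-4) - 3*(-4) + 2*(2) = -4
Dy = 2*[(-2)*4 - 4*(-1)] - 5*[3*4 - 4*3] + 2*[3*(-1) - (-2)*3]
  = 2*(-4) - 5*(0) + 2*(3) = -2
Dz = 2*[(-4)*(-1) - (-2)*(-3)] - 3*[3*(-1) - (-2)*3] + 5*[3*(-3) - (-4)*3]
  = 2*(-2) - 3*(3) + 5*(3) = 2
x = Dx/D = -4/-2 = 2, y = Dy/D = -2/-2 = 1, z = Dz/D = 2/-2 = -1
Check eq1: (2)(2) + (3)(1) + (2)(-1) = 5 = 5 ✓
Check eq2: (3)(2) + (-4)(1) + (4)(-1) = -2 = -2 ✓
Check eq3: (3)(2) + (-3)(1) + (4)(-1) = -1 = -1 ✓

x = 2, y = 1, z = -1


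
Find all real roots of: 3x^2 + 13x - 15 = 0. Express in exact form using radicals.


Using the quadratic formula: x = (-b ± sqrt(b^2 - 4ac)) / (2a)
Here a = 3, b = 13, c = -15
Discriminant = b^2 - 4ac = 13^2 - 4(3)(-15) = 169 + 180 = 349
Since discriminant = 349 > 0, there are two real roots.
x = (-13 ± sqrt(349)) / 6
Numerically: x ≈ 0.9469 or x ≈ -5.2803

x = (-13 + sqrt(349)) / 6 or x = (-13 - sqrt(349)) / 6


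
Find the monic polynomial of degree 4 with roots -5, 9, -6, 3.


A monic polynomial with roots -5, 9, -6, 3 is:
p(x) = (x + 5)(x - 9)(x + 6)(x - 3)
After multiplying by (x + 5): x + 5
After multiplying by (x - 9): x^2 - 4x - 45
After multiplying by (x + 6): x^3 + 2x^2 - 69x - 270
After multiplying by (x - 3): x^4 - x^3 - 75x^2 - 63x + 810

x^4 - x^3 - 75x^2 - 63x + 810


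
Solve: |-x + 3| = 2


An absolute value equation |expr| = 2 gives two cases:
Case 1: -x + 3 = 2
  -x = -1, so x = 1
Case 2: -x + 3 = -2
  -x = -5, so x = 5

x = 1, x = 5


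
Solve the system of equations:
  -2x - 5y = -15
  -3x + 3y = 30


Using Cramer's rule:
Determinant D = (-2)(3) - (-3)(-5) = -6 - 15 = -21
Dx = (-15)(3) - (30)(-5) = -45 + 150 = 105
Dy = (-2)(30) - (-3)(-15) = -60 - 45 = -105
x = Dx/D = 105/-21 = -5
y = Dy/D = -105/-21 = 5

x = -5, y = 5


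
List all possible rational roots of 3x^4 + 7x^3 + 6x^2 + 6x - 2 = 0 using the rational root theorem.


Rational root theorem: possible roots are ±p/q where:
  p divides the constant term (-2): p ∈ {1, 2}
  q divides the leading coefficient (3): q ∈ {1, 3}

All possible rational roots: -2, -1, -2/3, -1/3, 1/3, 2/3, 1, 2

-2, -1, -2/3, -1/3, 1/3, 2/3, 1, 2


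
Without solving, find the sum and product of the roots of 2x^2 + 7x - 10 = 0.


By Vieta's formulas for ax^2 + bx + c = 0:
  Sum of roots = -b/a
  Product of roots = c/a

Here a = 2, b = 7, c = -10
Sum = -(7)/2 = -7/2
Product = -10/2 = -5

Sum = -7/2, Product = -5


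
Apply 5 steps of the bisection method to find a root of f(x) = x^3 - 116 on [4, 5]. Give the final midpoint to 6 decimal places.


f(x) = x^3 - 116
f(4) = -52 < 0
f(5) = 9 > 0

Step 1: midpoint = (4.000000 + 5.000000)/2 = 4.500000
  f(4.500000) = -24.875000
  f(mid) < 0, so root is in [4.500000, 5.000000]

Step 2: midpoint = (4.500000 + 5.000000)/2 = 4.750000
  f(4.750000) = -8.828125
  f(mid) < 0, so root is in [4.750000, 5.000000]

Step 3: midpoint = (4.750000 + 5.000000)/2 = 4.875000
  f(4.875000) = -0.142578
  f(mid) < 0, so root is in [4.875000, 5.000000]

Step 4: midpoint = (4.875000 + 5.000000)/2 = 4.937500
  f(4.937500) = 4.370850
  f(mid) > 0, so root is in [4.875000, 4.937500]

Step 5: midpoint = (4.875000 + 4.937500)/2 = 4.906250
  f(4.906250) = 2.099762
  f(mid) > 0, so root is in [4.875000, 4.906250]

midpoint = 4.906250


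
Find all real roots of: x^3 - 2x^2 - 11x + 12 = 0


Let p(x) = x^3 - 2x^2 - 11x + 12. By the rational root theorem (leading coefficient 1), any rational root is an integer divisor of 12: try ±1, ±2, ... in turn.
Test x = 1: value = 0 ✓, so (x - 1) is a factor.
Synthetic division by (x - 1): bring down 1; 1(1) - 2 = -1; (-1)(1) - 11 = -12; (-12)(1) + 12 = 0 → quotient x^2 - x - 12, remainder 0.
Solve the quadratic x^2 - x - 12 = 0: discriminant = (-1)^2 - 4(1)(-12) = 1 + 48 = 49.
sqrt(49) = 7, so x = (1 ± 7)/2: x = 4 or x = -3.

x = -3, x = 1, x = 4


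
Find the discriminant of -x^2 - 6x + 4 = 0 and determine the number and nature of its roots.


For ax^2 + bx + c = 0, discriminant D = b^2 - 4ac
Here a = -1, b = -6, c = 4
D = (-6)^2 - 4(-1)(4) = 36 + 16 = 52

D = 52 > 0 but not a perfect square
The equation has 2 distinct real irrational roots.

Discriminant = 52, 2 distinct real irrational roots


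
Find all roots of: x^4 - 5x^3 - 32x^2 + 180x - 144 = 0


Let p(x) = x^4 - 5x^3 - 32x^2 + 180x - 144. By the rational root theorem (leading coefficient 1), any rational root is an integer divisor of 144: try ±1, ±2, ... in turn.
Test x = 1: value = 0 ✓, so (x - 1) is a factor.
Synthetic division by (x - 1): bring down 1; 1(1) - 5 = -4; (-4)(1) - 32 = -36; (-36)(1) + 180 = 144; 144(1) - 144 = 0 → quotient x^3 - 4x^2 - 36x + 144, remainder 0.
Continue with the quotient x^3 - 4x^2 - 36x + 144 (candidates must divide 144; re-test x = 1 first in case it repeats).
Test x = 1: value = 105 ≠ 0.
Test x = -1: value = 175 ≠ 0.
Test x = 2: value = 64 ≠ 0.
Test x = -2: value = 192 ≠ 0.
Test x = 3: value = 27 ≠ 0.
Test x = -3: value = 189 ≠ 0.
Test x = 4: value = 0 ✓, so (x - 4) is a factor.
Synthetic division by (x - 4): bring down 1; 1(4) - 4 = 0; 0(4) - 36 = -36; (-36)(4) + 144 = 0 → quotient x^2 - 36, remainder 0.
Solve the quadratic x^2 - 36 = 0: discriminant = 0^2 - 4(1)(-36) = 0 + 144 = 144.
sqrt(144) = 12, so x = (0 ± 12)/2: x = 6 or x = -6.
Collecting all roots found:

x = -6, x = 1, x = 4, x = 6


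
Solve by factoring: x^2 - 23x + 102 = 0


We need two numbers that multiply to 102 and add to -23.
Those numbers are -6 and -17 (since (-6) * (-17) = 102 and (-6) + (-17) = -23).
So x^2 - 23x + 102 = (x - 6)(x - 17) = 0
Setting each factor to zero: x = 6 or x = 17

x = 6, x = 17


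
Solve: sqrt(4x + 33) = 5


Square both sides: 4x + 33 = 5^2 = 25
4x = 25 - 33 = -8
x = -2
Check: sqrt(4*(-2) + 33) = sqrt(25) = 5 ✓

x = -2


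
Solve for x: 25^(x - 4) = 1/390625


Express both sides with the same base.
1/390625 = 25^(-4)
Since the bases match, equate exponents: x - 4 = -4
So x = -4 - (-4) = 0

x = 0


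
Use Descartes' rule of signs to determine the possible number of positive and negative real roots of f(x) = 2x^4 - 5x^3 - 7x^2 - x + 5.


Descartes' rule of signs:

For positive roots, count sign changes in f(x) = 2x^4 - 5x^3 - 7x^2 - x + 5:
Signs of coefficients: +, -, -, -, +
Number of sign changes: 2
Possible positive real roots: 2, 0

For negative roots, examine f(-x) = 2x^4 + 5x^3 - 7x^2 + x + 5:
Signs of coefficients: +, +, -, +, +
Number of sign changes: 2
Possible negative real roots: 2, 0

Positive roots: 2 or 0; Negative roots: 2 or 0


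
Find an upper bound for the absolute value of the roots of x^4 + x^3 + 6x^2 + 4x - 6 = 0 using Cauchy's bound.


Cauchy's bound: all roots r satisfy |r| <= 1 + max(|a_i/a_n|) for i = 0,...,n-1
where a_n is the leading coefficient.

Coefficients: [1, 1, 6, 4, -6]
Leading coefficient a_n = 1
Ratios |a_i/a_n|: 1, 6, 4, 6
Maximum ratio: 6
Cauchy's bound: |r| <= 1 + 6 = 7

Upper bound = 7


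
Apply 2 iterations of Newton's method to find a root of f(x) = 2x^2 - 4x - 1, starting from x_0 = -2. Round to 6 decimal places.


Newton's method: x_(n+1) = x_n - f(x_n)/f'(x_n)
f(x) = 2x^2 - 4x - 1
f'(x) = 4x - 4

Iteration 1:
  f(-2.000000) = 15.000000
  f'(-2.000000) = -12.000000
  x_1 = -2.000000 - (15.000000)/(-12.000000) = -0.750000

Iteration 2:
  f(-0.750000) = 3.125000
  f'(-0.750000) = -7.000000
  x_2 = -0.750000 - (3.125000)/(-7.000000) = -0.303571

x_2 = -0.303571


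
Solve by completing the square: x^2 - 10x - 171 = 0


Start: x^2 - 10x - 171 = 0
Move constant: x^2 - 10x = 171
Half of -10 is -5, squared is 25
Add 25 to both sides: x^2 - 10x + 25 = 196
(x - 5)^2 = 196
x - 5 = ±14
x = 5 + 14 = 19 or x = 5 - 14 = -9

x = -9, x = 19


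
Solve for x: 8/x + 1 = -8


Subtract 1 from both sides: 8/x = -9
Multiply both sides by x: 8 = -9 * x
Divide by -9: x = -8/9

x = -8/9


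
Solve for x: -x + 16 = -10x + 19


Starting with: -x + 16 = -10x + 19
Move all x terms to left: (-1 + 10)x = 19 - 16
Simplify: 9x = 3
Divide both sides by 9: x = 1/3

x = 1/3


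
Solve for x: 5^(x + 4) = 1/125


Express both sides with the same base.
1/125 = 5^(-3)
Since the bases match, equate exponents: x + 4 = -3
So x = -3 - (4) = -7

x = -7


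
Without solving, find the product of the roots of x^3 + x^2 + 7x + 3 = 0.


By Vieta's formulas for x^3 + bx^2 + cx + d = 0:
  r1 + r2 + r3 = -b/a = -1
  r1*r2 + r1*r3 + r2*r3 = c/a = 7
  r1*r2*r3 = -d/a = -3


Product = -3


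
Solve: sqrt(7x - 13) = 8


Square both sides: 7x - 13 = 8^2 = 64
7x = 64 + 13 = 77
x = 11
Check: sqrt(7*11 - 13) = sqrt(64) = 8 ✓

x = 11


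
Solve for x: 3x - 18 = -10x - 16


Starting with: 3x - 18 = -10x - 16
Move all x terms to left: (3 + 10)x = -16 + 18
Simplify: 13x = 2
Divide both sides by 13: x = 2/13

x = 2/13


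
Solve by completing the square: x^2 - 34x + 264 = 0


Start: x^2 - 34x + 264 = 0
Move constant: x^2 - 34x = -264
Half of -34 is -17, squared is 289
Add 289 to both sides: x^2 - 34x + 289 = 25
(x - 17)^2 = 25
x - 17 = ±5
x = 17 + 5 = 22 or x = 17 - 5 = 12

x = 12, x = 22


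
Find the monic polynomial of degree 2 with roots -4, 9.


A monic polynomial with roots -4, 9 is:
p(x) = (x + 4)(x - 9)
After multiplying by (x + 4): x + 4
After multiplying by (x - 9): x^2 - 5x - 36

x^2 - 5x - 36


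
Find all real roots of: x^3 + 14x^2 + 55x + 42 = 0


Let p(x) = x^3 + 14x^2 + 55x + 42. By the rational root theorem (leading coefficient 1), any rational root is an integer divisor of 42: try ±1, ±2, ... in turn.
Test x = 1: value = 112 ≠ 0.
Test x = -1: value = 0 ✓, so (x + 1) is a factor.
Synthetic division by (x + 1): bring down 1; 1(-1) + 14 = 13; 13(-1) + 55 = 42; 42(-1) + 42 = 0 → quotient x^2 + 13x + 42, remainder 0.
Solve the quadratic x^2 + 13x + 42 = 0: discriminant = 13^2 - 4(1)(42) = 169 - 168 = 1.
sqrt(1) = 1, so x = (-13 ± 1)/2: x = -6 or x = -7.

x = -7, x = -6, x = -1


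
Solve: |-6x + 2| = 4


An absolute value equation |expr| = 4 gives two cases:
Case 1: -6x + 2 = 4
  -6x = 2, so x = -1/3
Case 2: -6x + 2 = -4
  -6x = -6, so x = 1

x = -1/3, x = 1


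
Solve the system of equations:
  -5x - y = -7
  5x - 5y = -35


Using Cramer's rule:
Determinant D = (-5)(-5) - (5)(-1) = 25 + 5 = 30
Dx = (-7)(-5) - (-35)(-1) = 35 - 35 = 0
Dy = (-5)(-35) - (5)(-7) = 175 + 35 = 210
x = Dx/D = 0/30 = 0
y = Dy/D = 210/30 = 7

x = 0, y = 7


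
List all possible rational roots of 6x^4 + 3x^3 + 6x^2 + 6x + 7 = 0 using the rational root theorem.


Rational root theorem: possible roots are ±p/q where:
  p divides the constant term (7): p ∈ {1, 7}
  q divides the leading coefficient (6): q ∈ {1, 2, 3, 6}

All possible rational roots: -7, -7/2, -7/3, -7/6, -1, -1/2, -1/3, -1/6, 1/6, 1/3, 1/2, 1, 7/6, 7/3, 7/2, 7

-7, -7/2, -7/3, -7/6, -1, -1/2, -1/3, -1/6, 1/6, 1/3, 1/2, 1, 7/6, 7/3, 7/2, 7


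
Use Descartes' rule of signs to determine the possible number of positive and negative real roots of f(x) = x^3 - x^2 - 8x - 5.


Descartes' rule of signs:

For positive roots, count sign changes in f(x) = x^3 - x^2 - 8x - 5:
Signs of coefficients: +, -, -, -
Number of sign changes: 1
Possible positive real roots: 1

For negative roots, examine f(-x) = -x^3 - x^2 + 8x - 5:
Signs of coefficients: -, -, +, -
Number of sign changes: 2
Possible negative real roots: 2, 0

Positive roots: 1; Negative roots: 2 or 0


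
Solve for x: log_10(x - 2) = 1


Convert to exponential form: x - 2 = 10^1 = 10
x = 10 + 2 = 12
Check: log_10(12 - 2) = log_10(10) = log_10(10) = 1 ✓

x = 12


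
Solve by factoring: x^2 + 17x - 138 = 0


We need two numbers that multiply to -138 and add to 17.
Those numbers are -6 and 23 (since (-6) * 23 = -138 and (-6) + 23 = 17).
So x^2 + 17x - 138 = (x - 6)(x + 23) = 0
Setting each factor to zero: x = 6 or x = -23

x = -23, x = 6


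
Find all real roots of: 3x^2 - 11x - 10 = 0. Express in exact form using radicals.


Using the quadratic formula: x = (-b ± sqrt(b^2 - 4ac)) / (2a)
Here a = 3, b = -11, c = -10
Discriminant = b^2 - 4ac = (-11)^2 - 4(3)(-10) = 121 + 120 = 241
Since discriminant = 241 > 0, there are two real roots.
x = (11 ± sqrt(241)) / 6
Numerically: x ≈ 4.4207 or x ≈ -0.7540

x = (11 + sqrt(241)) / 6 or x = (11 - sqrt(241)) / 6


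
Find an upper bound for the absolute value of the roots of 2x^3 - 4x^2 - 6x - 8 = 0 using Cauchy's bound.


Cauchy's bound: all roots r satisfy |r| <= 1 + max(|a_i/a_n|) for i = 0,...,n-1
where a_n is the leading coefficient.

Coefficients: [2, -4, -6, -8]
Leading coefficient a_n = 2
Ratios |a_i/a_n|: 2, 3, 4
Maximum ratio: 4
Cauchy's bound: |r| <= 1 + 4 = 5

Upper bound = 5


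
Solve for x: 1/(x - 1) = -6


Multiply both sides by (x - 1): 1 = -6(x - 1)
Distribute: 1 = -6x + 6
-6x = 1 - 6 = -5
x = 5/6

x = 5/6


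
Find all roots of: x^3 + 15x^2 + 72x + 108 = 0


Let p(x) = x^3 + 15x^2 + 72x + 108. By the rational root theorem (leading coefficient 1), any rational root is an integer divisor of 108: try ±1, ±2, ... in turn.
Test x = 1: value = 196 ≠ 0.
Test x = -1: value = 50 ≠ 0.
Test x = 2: value = 320 ≠ 0.
Test x = -2: value = 16 ≠ 0.
Test x = 3: value = 486 ≠ 0.
Test x = -3: value = 0 ✓, so (x + 3) is a factor.
Synthetic division by (x + 3): bring down 1; 1(-3) + 15 = 12; 12(-3) + 72 = 36; 36(-3) + 108 = 0 → quotient x^2 + 12x + 36, remainder 0.
Solve the quadratic x^2 + 12x + 36 = 0: discriminant = 12^2 - 4(1)(36) = 144 - 144 = 0.
Discriminant = 0, so a double root: x = -12/2 = -6.
Collecting all roots found:

x = -6 (multiplicity 2), x = -3


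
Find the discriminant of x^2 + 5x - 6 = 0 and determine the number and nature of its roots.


For ax^2 + bx + c = 0, discriminant D = b^2 - 4ac
Here a = 1, b = 5, c = -6
D = (5)^2 - 4(1)(-6) = 25 + 24 = 49

D = 49 > 0 and is a perfect square (sqrt = 7)
The equation has 2 distinct real rational roots.

Discriminant = 49, 2 distinct real rational roots


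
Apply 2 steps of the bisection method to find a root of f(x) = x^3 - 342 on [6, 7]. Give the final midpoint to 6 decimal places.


f(x) = x^3 - 342
f(6) = -126 < 0
f(7) = 1 > 0

Step 1: midpoint = (6.000000 + 7.000000)/2 = 6.500000
  f(6.500000) = -67.375000
  f(mid) < 0, so root is in [6.500000, 7.000000]

Step 2: midpoint = (6.500000 + 7.000000)/2 = 6.750000
  f(6.750000) = -34.453125
  f(mid) < 0, so root is in [6.750000, 7.000000]

midpoint = 6.750000


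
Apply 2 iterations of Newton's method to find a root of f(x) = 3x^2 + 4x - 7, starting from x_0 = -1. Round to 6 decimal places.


Newton's method: x_(n+1) = x_n - f(x_n)/f'(x_n)
f(x) = 3x^2 + 4x - 7
f'(x) = 6x + 4

Iteration 1:
  f(-1.000000) = -8.000000
  f'(-1.000000) = -2.000000
  x_1 = -1.000000 - (-8.000000)/(-2.000000) = -5.000000

Iteration 2:
  f(-5.000000) = 48.000000
  f'(-5.000000) = -26.000000
  x_2 = -5.000000 - (48.000000)/(-26.000000) = -3.153846

x_2 = -3.153846


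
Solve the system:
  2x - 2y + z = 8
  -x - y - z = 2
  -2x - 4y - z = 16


Using Cramer's rule. Expand each determinant along the first row.
D  = 2*[(-1)*(-1) - (-1)*(-4)] - (-2)*[(-1)*(-1) - (-1)*(-2)] + 1*[(-1)*(-4) - (-1)*(-2)]
  = 2*(-3) - (-2)*(-1) + 1*(2) = -6
Dx = 8*[(-1)*(-1) - (-1)*(-4)] - (-2)*[2*(-1) - (-1)*16] + 1*[2*(-4) - (-1)*16]
  = 8*(-3) - (-2)*(14) + 1*(8) = 12
Dy = 2*[2*(-1) - (-1)*16] - 8*[(-1)*(-1) - (-1)*(-2)] + 1*[(-1)*16 - 2*(-2)]
  = 2*(14) - 8*(-1) + 1*(-12) = 24
Dz = 2*[(-1)*16 - 2*(-4)] - (-2)*[(-1)*16 - 2*(-2)] + 8*[(-1)*(-4) - (-1)*(-2)]
  = 2*(-8) - (-2)*(-12) + 8*(2) = -24
x = Dx/D = 12/-6 = -2, y = Dy/D = 24/-6 = -4, z = Dz/D = -24/-6 = 4
Check eq1: (2)(-2) + (-2)(-4) + (1)(4) = 8 = 8 ✓
Check eq2: (-1)(-2) + (-1)(-4) + (-1)(4) = 2 = 2 ✓
Check eq3: (-2)(-2) + (-4)(-4) + (-1)(4) = 16 = 16 ✓

x = -2, y = -4, z = 4


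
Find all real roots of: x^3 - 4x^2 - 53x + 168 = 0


Let p(x) = x^3 - 4x^2 - 53x + 168. By the rational root theorem (leading coefficient 1), any rational root is an integer divisor of 168: try ±1, ±2, ... in turn.
Test x = 1: value = 112 ≠ 0.
Test x = -1: value = 216 ≠ 0.
Test x = 2: value = 54 ≠ 0.
Test x = -2: value = 250 ≠ 0.
Test x = 3: value = 0 ✓, so (x - 3) is a factor.
Synthetic division by (x - 3): bring down 1; 1(3) - 4 = -1; (-1)(3) - 53 = -56; (-56)(3) + 168 = 0 → quotient x^2 - x - 56, remainder 0.
Solve the quadratic x^2 - x - 56 = 0: discriminant = (-1)^2 - 4(1)(-56) = 1 + 224 = 225.
sqrt(225) = 15, so x = (1 ± 15)/2: x = 8 or x = -7.

x = -7, x = 3, x = 8


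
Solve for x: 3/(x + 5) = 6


Multiply both sides by (x + 5): 3 = 6(x + 5)
Distribute: 3 = 6x + 30
6x = 3 - 30 = -27
x = -9/2

x = -9/2


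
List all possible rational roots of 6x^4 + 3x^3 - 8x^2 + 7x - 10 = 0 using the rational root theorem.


Rational root theorem: possible roots are ±p/q where:
  p divides the constant term (-10): p ∈ {1, 2, 5, 10}
  q divides the leading coefficient (6): q ∈ {1, 2, 3, 6}

All possible rational roots: -10, -5, -10/3, -5/2, -2, -5/3, -1, -5/6, -2/3, -1/2, -1/3, -1/6, 1/6, 1/3, 1/2, 2/3, 5/6, 1, 5/3, 2, 5/2, 10/3, 5, 10

-10, -5, -10/3, -5/2, -2, -5/3, -1, -5/6, -2/3, -1/2, -1/3, -1/6, 1/6, 1/3, 1/2, 2/3, 5/6, 1, 5/3, 2, 5/2, 10/3, 5, 10


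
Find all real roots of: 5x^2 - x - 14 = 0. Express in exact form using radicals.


Using the quadratic formula: x = (-b ± sqrt(b^2 - 4ac)) / (2a)
Here a = 5, b = -1, c = -14
Discriminant = b^2 - 4ac = (-1)^2 - 4(5)(-14) = 1 + 280 = 281
Since discriminant = 281 > 0, there are two real roots.
x = (1 ± sqrt(281)) / 10
Numerically: x ≈ 1.7763 or x ≈ -1.5763

x = (1 + sqrt(281)) / 10 or x = (1 - sqrt(281)) / 10


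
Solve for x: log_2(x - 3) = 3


Convert to exponential form: x - 3 = 2^3 = 8
x = 8 + 3 = 11
Check: log_2(11 - 3) = log_2(8) = log_2(8) = 3 ✓

x = 11


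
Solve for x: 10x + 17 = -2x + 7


Starting with: 10x + 17 = -2x + 7
Move all x terms to left: (10 + 2)x = 7 - 17
Simplify: 12x = -10
Divide both sides by 12: x = -5/6

x = -5/6


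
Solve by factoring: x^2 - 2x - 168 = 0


We need two numbers that multiply to -168 and add to -2.
Those numbers are 12 and -14 (since 12 * (-14) = -168 and 12 + (-14) = -2).
So x^2 - 2x - 168 = (x + 12)(x - 14) = 0
Setting each factor to zero: x = -12 or x = 14

x = -12, x = 14


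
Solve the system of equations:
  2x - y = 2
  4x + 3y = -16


Using Cramer's rule:
Determinant D = (2)(3) - (4)(-1) = 6 + 4 = 10
Dx = (2)(3) - (-16)(-1) = 6 - 16 = -10
Dy = (2)(-16) - (4)(2) = -32 - 8 = -40
x = Dx/D = -10/10 = -1
y = Dy/D = -40/10 = -4

x = -1, y = -4


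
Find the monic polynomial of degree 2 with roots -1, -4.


A monic polynomial with roots -1, -4 is:
p(x) = (x + 1)(x + 4)
After multiplying by (x + 1): x + 1
After multiplying by (x + 4): x^2 + 5x + 4

x^2 + 5x + 4


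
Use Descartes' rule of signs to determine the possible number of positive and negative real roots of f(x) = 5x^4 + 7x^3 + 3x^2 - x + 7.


Descartes' rule of signs:

For positive roots, count sign changes in f(x) = 5x^4 + 7x^3 + 3x^2 - x + 7:
Signs of coefficients: +, +, +, -, +
Number of sign changes: 2
Possible positive real roots: 2, 0

For negative roots, examine f(-x) = 5x^4 - 7x^3 + 3x^2 + x + 7:
Signs of coefficients: +, -, +, +, +
Number of sign changes: 2
Possible negative real roots: 2, 0

Positive roots: 2 or 0; Negative roots: 2 or 0


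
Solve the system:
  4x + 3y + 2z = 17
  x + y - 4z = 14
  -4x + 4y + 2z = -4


Using Cramer's rule. Expand each determinant along the first row.
D  = 4*[1*2 - (-4)*4] - 3*[1*2 - (-4)*(-4)] + 2*[1*4 - 1*(-4)]
  = 4*(18) - 3*(-14) + 2*(8) = 130
Dx = 17*[1*2 - (-4)*4] - 3*[14*2 - (-4)*(-4)] + 2*[14*4 - 1*(-4)]
  = 17*(18) - 3*(12) + 2*(60) = 390
Dy = 4*[14*2 - (-4)*(-4)] - 17*[1*2 - (-4)*(-4)] + 2*[1*(-4) - 14*(-4)]
  = 4*(12) - 17*(-14) + 2*(52) = 390
Dz = 4*[1*(-4) - 14*4] - 3*[1*(-4) - 14*(-4)] + 17*[1*4 - 1*(-4)]
  = 4*(-60) - 3*(52) + 17*(8) = -260
x = Dx/D = 390/130 = 3, y = Dy/D = 390/130 = 3, z = Dz/D = -260/130 = -2
Check eq1: (4)(3) + (3)(3) + (2)(-2) = 17 = 17 ✓
Check eq2: (1)(3) + (1)(3) + (-4)(-2) = 14 = 14 ✓
Check eq3: (-4)(3) + (4)(3) + (2)(-2) = -4 = -4 ✓

x = 3, y = 3, z = -2


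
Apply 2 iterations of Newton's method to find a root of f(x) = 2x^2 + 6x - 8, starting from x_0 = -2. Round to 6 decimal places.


Newton's method: x_(n+1) = x_n - f(x_n)/f'(x_n)
f(x) = 2x^2 + 6x - 8
f'(x) = 4x + 6

Iteration 1:
  f(-2.000000) = -12.000000
  f'(-2.000000) = -2.000000
  x_1 = -2.000000 - (-12.000000)/(-2.000000) = -8.000000

Iteration 2:
  f(-8.000000) = 72.000000
  f'(-8.000000) = -26.000000
  x_2 = -8.000000 - (72.000000)/(-26.000000) = -5.230769

x_2 = -5.230769


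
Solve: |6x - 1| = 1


An absolute value equation |expr| = 1 gives two cases:
Case 1: 6x - 1 = 1
  6x = 2, so x = 1/3
Case 2: 6x - 1 = -1
  6x = 0, so x = 0

x = 0, x = 1/3


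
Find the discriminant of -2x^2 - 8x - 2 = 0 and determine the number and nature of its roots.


For ax^2 + bx + c = 0, discriminant D = b^2 - 4ac
Here a = -2, b = -8, c = -2
D = (-8)^2 - 4(-2)(-2) = 64 - 16 = 48

D = 48 > 0 but not a perfect square
The equation has 2 distinct real irrational roots.

Discriminant = 48, 2 distinct real irrational roots


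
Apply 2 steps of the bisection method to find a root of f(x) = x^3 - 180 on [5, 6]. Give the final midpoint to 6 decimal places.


f(x) = x^3 - 180
f(5) = -55 < 0
f(6) = 36 > 0

Step 1: midpoint = (5.000000 + 6.000000)/2 = 5.500000
  f(5.500000) = -13.625000
  f(mid) < 0, so root is in [5.500000, 6.000000]

Step 2: midpoint = (5.500000 + 6.000000)/2 = 5.750000
  f(5.750000) = 10.109375
  f(mid) > 0, so root is in [5.500000, 5.750000]

midpoint = 5.750000


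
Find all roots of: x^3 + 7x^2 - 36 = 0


Let p(x) = x^3 + 7x^2 - 36. By the rational root theorem (leading coefficient 1), any rational root is an integer divisor of 36: try ±1, ±2, ... in turn.
Test x = 1: value = -28 ≠ 0.
Test x = -1: value = -30 ≠ 0.
Test x = 2: value = 0 ✓, so (x - 2) is a factor.
Synthetic division by (x - 2): bring down 1; 1(2) + 7 = 9; 9(2) + 0 = 18; 18(2) - 36 = 0 → quotient x^2 + 9x + 18, remainder 0.
Solve the quadratic x^2 + 9x + 18 = 0: discriminant = 9^2 - 4(1)(18) = 81 - 72 = 9.
sqrt(9) = 3, so x = (-9 ± 3)/2: x = -3 or x = -6.
Collecting all roots found:

x = -6, x = -3, x = 2


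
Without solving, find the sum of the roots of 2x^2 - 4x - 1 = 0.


By Vieta's formulas for ax^2 + bx + c = 0:
  Sum of roots = -b/a
  Product of roots = c/a

Here a = 2, b = -4, c = -1
Sum = -(-4)/2 = 2
Product = -1/2 = -1/2

Sum = 2


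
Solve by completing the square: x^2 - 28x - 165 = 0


Start: x^2 - 28x - 165 = 0
Move constant: x^2 - 28x = 165
Half of -28 is -14, squared is 196
Add 196 to both sides: x^2 - 28x + 196 = 361
(x - 14)^2 = 361
x - 14 = ±19
x = 14 + 19 = 33 or x = 14 - 19 = -5

x = -5, x = 33


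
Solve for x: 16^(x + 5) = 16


Express both sides with the same base.
16 = 16^1
Since the bases match, equate exponents: x + 5 = 1
So x = 1 - (5) = -4

x = -4


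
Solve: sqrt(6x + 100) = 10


Square both sides: 6x + 100 = 10^2 = 100
6x = 100 - 100 = 0
x = 0
Check: sqrt(6*0 + 100) = sqrt(100) = 10 ✓

x = 0


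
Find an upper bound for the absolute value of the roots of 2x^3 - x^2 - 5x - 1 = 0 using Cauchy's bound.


Cauchy's bound: all roots r satisfy |r| <= 1 + max(|a_i/a_n|) for i = 0,...,n-1
where a_n is the leading coefficient.

Coefficients: [2, -1, -5, -1]
Leading coefficient a_n = 2
Ratios |a_i/a_n|: 1/2, 5/2, 1/2
Maximum ratio: 5/2
Cauchy's bound: |r| <= 1 + 5/2 = 7/2

Upper bound = 7/2


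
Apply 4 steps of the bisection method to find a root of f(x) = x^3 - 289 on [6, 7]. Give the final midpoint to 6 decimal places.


f(x) = x^3 - 289
f(6) = -73 < 0
f(7) = 54 > 0

Step 1: midpoint = (6.000000 + 7.000000)/2 = 6.500000
  f(6.500000) = -14.375000
  f(mid) < 0, so root is in [6.500000, 7.000000]

Step 2: midpoint = (6.500000 + 7.000000)/2 = 6.750000
  f(6.750000) = 18.546875
  f(mid) > 0, so root is in [6.500000, 6.750000]

Step 3: midpoint = (6.500000 + 6.750000)/2 = 6.625000
  f(6.625000) = 1.775391
  f(mid) > 0, so root is in [6.500000, 6.625000]

Step 4: midpoint = (6.500000 + 6.625000)/2 = 6.562500
  f(6.562500) = -6.376709
  f(mid) < 0, so root is in [6.562500, 6.625000]

midpoint = 6.562500


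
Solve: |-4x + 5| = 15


An absolute value equation |expr| = 15 gives two cases:
Case 1: -4x + 5 = 15
  -4x = 10, so x = -5/2
Case 2: -4x + 5 = -15
  -4x = -20, so x = 5

x = -5/2, x = 5


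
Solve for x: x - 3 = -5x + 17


Starting with: x - 3 = -5x + 17
Move all x terms to left: (1 + 5)x = 17 + 3
Simplify: 6x = 20
Divide both sides by 6: x = 10/3

x = 10/3


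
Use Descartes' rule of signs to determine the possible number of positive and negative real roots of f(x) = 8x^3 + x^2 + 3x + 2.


Descartes' rule of signs:

For positive roots, count sign changes in f(x) = 8x^3 + x^2 + 3x + 2:
Signs of coefficients: +, +, +, +
Number of sign changes: 0
Possible positive real roots: 0

For negative roots, examine f(-x) = -8x^3 + x^2 - 3x + 2:
Signs of coefficients: -, +, -, +
Number of sign changes: 3
Possible negative real roots: 3, 1

Positive roots: 0; Negative roots: 3 or 1


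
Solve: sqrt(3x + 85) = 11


Square both sides: 3x + 85 = 11^2 = 121
3x = 121 - 85 = 36
x = 12
Check: sqrt(3*12 + 85) = sqrt(121) = 11 ✓

x = 12


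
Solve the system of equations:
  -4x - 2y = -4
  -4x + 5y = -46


Using Cramer's rule:
Determinant D = (-4)(5) - (-4)(-2) = -20 - 8 = -28
Dx = (-4)(5) - (-46)(-2) = -20 - 92 = -112
Dy = (-4)(-46) - (-4)(-4) = 184 - 16 = 168
x = Dx/D = -112/-28 = 4
y = Dy/D = 168/-28 = -6

x = 4, y = -6


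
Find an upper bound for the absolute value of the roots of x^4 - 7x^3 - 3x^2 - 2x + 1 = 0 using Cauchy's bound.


Cauchy's bound: all roots r satisfy |r| <= 1 + max(|a_i/a_n|) for i = 0,...,n-1
where a_n is the leading coefficient.

Coefficients: [1, -7, -3, -2, 1]
Leading coefficient a_n = 1
Ratios |a_i/a_n|: 7, 3, 2, 1
Maximum ratio: 7
Cauchy's bound: |r| <= 1 + 7 = 8

Upper bound = 8


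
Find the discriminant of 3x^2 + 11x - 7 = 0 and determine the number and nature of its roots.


For ax^2 + bx + c = 0, discriminant D = b^2 - 4ac
Here a = 3, b = 11, c = -7
D = (11)^2 - 4(3)(-7) = 121 + 84 = 205

D = 205 > 0 but not a perfect square
The equation has 2 distinct real irrational roots.

Discriminant = 205, 2 distinct real irrational roots


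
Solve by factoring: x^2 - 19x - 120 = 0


We need two numbers that multiply to -120 and add to -19.
Those numbers are 5 and -24 (since 5 * (-24) = -120 and 5 + (-24) = -19).
So x^2 - 19x - 120 = (x + 5)(x - 24) = 0
Setting each factor to zero: x = -5 or x = 24

x = -5, x = 24
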